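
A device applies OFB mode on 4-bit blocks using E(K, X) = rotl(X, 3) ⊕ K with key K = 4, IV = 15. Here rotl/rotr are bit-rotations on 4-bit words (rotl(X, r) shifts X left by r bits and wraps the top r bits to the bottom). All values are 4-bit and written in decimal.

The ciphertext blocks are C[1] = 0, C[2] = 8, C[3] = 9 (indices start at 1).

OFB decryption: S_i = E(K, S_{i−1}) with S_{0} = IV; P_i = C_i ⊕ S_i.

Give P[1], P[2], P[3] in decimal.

P[1] = 11, P[2] = 1, P[3] = 1

P[1]: S = E(K, 15) = 11; 0 ⊕ 11 = 11.
P[2]: S = E(K, 11) = 9; 8 ⊕ 9 = 1.
P[3]: S = E(K, 9) = 8; 9 ⊕ 8 = 1.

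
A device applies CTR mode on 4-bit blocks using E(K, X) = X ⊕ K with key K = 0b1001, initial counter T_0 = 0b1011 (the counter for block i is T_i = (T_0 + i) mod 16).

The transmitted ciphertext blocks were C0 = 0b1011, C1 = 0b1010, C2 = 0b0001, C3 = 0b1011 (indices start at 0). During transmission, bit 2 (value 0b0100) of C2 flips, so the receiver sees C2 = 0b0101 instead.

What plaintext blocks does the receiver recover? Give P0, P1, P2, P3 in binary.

CTR decryption: S_i = E(K, T_i) where T_i is the counter for block i; P_i = C_i ⊕ S_i.
Only C2 changed, to 0b0101. In CTR, a change in C_i flips the same bit in P_i only; the keystream is unaffected. Decrypting the received ciphertext:
P0: T = 0b1011, S = E(K, T) = 0b0010; 0b1011 ⊕ 0b0010 = 0b1001.
P1: T = 0b1100, S = E(K, T) = 0b0101; 0b1010 ⊕ 0b0101 = 0b1111.
P2: T = 0b1101, S = E(K, T) = 0b0100; 0b0101 ⊕ 0b0100 = 0b0001.
P3: T = 0b1110, S = E(K, T) = 0b0111; 0b1011 ⊕ 0b0111 = 0b1100.
Blocks that differ from the original plaintext: P2.

P0 = 0b1001, P1 = 0b1111, P2 = 0b0001, P3 = 0b1100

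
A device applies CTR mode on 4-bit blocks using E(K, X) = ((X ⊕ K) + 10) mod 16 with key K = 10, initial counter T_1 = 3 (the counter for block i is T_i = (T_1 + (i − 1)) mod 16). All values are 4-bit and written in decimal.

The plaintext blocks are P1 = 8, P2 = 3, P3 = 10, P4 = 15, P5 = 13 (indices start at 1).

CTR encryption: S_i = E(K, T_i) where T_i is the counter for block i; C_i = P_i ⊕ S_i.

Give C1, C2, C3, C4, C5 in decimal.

C1: T = 3, S = E(K, T) = 3; 8 ⊕ 3 = 11.
C2: T = 4, S = E(K, T) = 8; 3 ⊕ 8 = 11.
C3: T = 5, S = E(K, T) = 9; 10 ⊕ 9 = 3.
C4: T = 6, S = E(K, T) = 6; 15 ⊕ 6 = 9.
C5: T = 7, S = E(K, T) = 7; 13 ⊕ 7 = 10.

C1 = 11, C2 = 11, C3 = 3, C4 = 9, C5 = 10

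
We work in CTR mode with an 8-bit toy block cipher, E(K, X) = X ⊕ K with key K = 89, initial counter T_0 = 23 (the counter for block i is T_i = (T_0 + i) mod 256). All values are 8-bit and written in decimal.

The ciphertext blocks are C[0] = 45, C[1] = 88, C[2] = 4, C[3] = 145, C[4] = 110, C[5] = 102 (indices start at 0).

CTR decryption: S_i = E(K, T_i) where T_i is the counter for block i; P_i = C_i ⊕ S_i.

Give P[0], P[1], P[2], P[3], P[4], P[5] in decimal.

P[0]: T = 23, S = E(K, T) = 78; 45 ⊕ 78 = 99.
P[1]: T = 24, S = E(K, T) = 65; 88 ⊕ 65 = 25.
P[2]: T = 25, S = E(K, T) = 64; 4 ⊕ 64 = 68.
P[3]: T = 26, S = E(K, T) = 67; 145 ⊕ 67 = 210.
P[4]: T = 27, S = E(K, T) = 66; 110 ⊕ 66 = 44.
P[5]: T = 28, S = E(K, T) = 69; 102 ⊕ 69 = 35.

P[0] = 99, P[1] = 25, P[2] = 68, P[3] = 210, P[4] = 44, P[5] = 35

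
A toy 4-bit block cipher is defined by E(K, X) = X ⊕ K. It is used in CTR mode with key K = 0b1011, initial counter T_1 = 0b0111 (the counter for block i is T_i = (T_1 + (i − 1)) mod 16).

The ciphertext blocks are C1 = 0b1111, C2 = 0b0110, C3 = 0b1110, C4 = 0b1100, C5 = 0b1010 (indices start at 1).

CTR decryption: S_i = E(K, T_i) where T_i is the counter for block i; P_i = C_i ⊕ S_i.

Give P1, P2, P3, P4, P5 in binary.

P1: T = 0b0111, S = E(K, T) = 0b1100; 0b1111 ⊕ 0b1100 = 0b0011.
P2: T = 0b1000, S = E(K, T) = 0b0011; 0b0110 ⊕ 0b0011 = 0b0101.
P3: T = 0b1001, S = E(K, T) = 0b0010; 0b1110 ⊕ 0b0010 = 0b1100.
P4: T = 0b1010, S = E(K, T) = 0b0001; 0b1100 ⊕ 0b0001 = 0b1101.
P5: T = 0b1011, S = E(K, T) = 0b0000; 0b1010 ⊕ 0b0000 = 0b1010.

P1 = 0b0011, P2 = 0b0101, P3 = 0b1100, P4 = 0b1101, P5 = 0b1010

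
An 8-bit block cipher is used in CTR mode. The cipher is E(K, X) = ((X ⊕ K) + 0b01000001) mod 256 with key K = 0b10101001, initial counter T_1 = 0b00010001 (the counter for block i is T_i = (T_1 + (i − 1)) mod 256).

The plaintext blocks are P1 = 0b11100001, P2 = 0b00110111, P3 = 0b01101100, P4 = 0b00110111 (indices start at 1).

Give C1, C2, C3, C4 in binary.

CTR encryption: S_i = E(K, T_i) where T_i is the counter for block i; C_i = P_i ⊕ S_i.
C1: T = 0b00010001, S = E(K, T) = 0b11111001; 0b11100001 ⊕ 0b11111001 = 0b00011000.
C2: T = 0b00010010, S = E(K, T) = 0b11111100; 0b00110111 ⊕ 0b11111100 = 0b11001011.
C3: T = 0b00010011, S = E(K, T) = 0b11111011; 0b01101100 ⊕ 0b11111011 = 0b10010111.
C4: T = 0b00010100, S = E(K, T) = 0b11111110; 0b00110111 ⊕ 0b11111110 = 0b11001001.

C1 = 0b00011000, C2 = 0b11001011, C3 = 0b10010111, C4 = 0b11001001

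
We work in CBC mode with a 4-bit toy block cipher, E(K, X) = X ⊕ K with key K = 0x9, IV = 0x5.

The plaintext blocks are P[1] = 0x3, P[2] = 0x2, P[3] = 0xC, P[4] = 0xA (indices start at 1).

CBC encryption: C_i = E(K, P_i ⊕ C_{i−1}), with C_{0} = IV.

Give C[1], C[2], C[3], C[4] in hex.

C[1]: P[1] ⊕ 0x5 = 0x6; E(K, 0x6) = 0xF.
C[2]: P[2] ⊕ 0xF = 0xD; E(K, 0xD) = 0x4.
C[3]: P[3] ⊕ 0x4 = 0x8; E(K, 0x8) = 0x1.
C[4]: P[4] ⊕ 0x1 = 0xB; E(K, 0xB) = 0x2.

C[1] = 0xF, C[2] = 0x4, C[3] = 0x1, C[4] = 0x2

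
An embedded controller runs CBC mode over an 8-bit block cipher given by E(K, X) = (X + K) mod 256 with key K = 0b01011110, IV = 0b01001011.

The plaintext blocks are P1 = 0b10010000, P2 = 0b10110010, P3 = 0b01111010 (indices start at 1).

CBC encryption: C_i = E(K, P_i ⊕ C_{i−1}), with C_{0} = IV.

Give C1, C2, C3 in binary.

C1: P1 ⊕ 0b01001011 = 0b11011011; E(K, 0b11011011) = 0b00111001.
C2: P2 ⊕ 0b00111001 = 0b10001011; E(K, 0b10001011) = 0b11101001.
C3: P3 ⊕ 0b11101001 = 0b10010011; E(K, 0b10010011) = 0b11110001.

C1 = 0b00111001, C2 = 0b11101001, C3 = 0b11110001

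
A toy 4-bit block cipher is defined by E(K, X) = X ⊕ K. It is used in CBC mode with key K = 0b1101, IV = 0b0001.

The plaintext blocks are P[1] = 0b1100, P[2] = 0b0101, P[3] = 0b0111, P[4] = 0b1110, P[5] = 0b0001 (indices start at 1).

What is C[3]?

C[3] = 0b0010

CBC encryption: C_i = E(K, P_i ⊕ C_{i−1}), with C_{0} = IV.
C[1]: P[1] ⊕ 0b0001 = 0b1101; E(K, 0b1101) = 0b0000.
C[2]: P[2] ⊕ 0b0000 = 0b0101; E(K, 0b0101) = 0b1000.
C[3]: P[3] ⊕ 0b1000 = 0b1111; E(K, 0b1111) = 0b0010.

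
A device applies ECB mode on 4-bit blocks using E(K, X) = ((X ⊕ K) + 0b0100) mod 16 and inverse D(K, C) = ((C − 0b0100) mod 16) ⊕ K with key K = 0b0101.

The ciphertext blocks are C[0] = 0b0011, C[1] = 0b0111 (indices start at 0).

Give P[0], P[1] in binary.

ECB decryption: P_i = D(K, C_i).
P[0]: D(K, 0b0011) = 0b1010.
P[1]: D(K, 0b0111) = 0b0110.

P[0] = 0b1010, P[1] = 0b0110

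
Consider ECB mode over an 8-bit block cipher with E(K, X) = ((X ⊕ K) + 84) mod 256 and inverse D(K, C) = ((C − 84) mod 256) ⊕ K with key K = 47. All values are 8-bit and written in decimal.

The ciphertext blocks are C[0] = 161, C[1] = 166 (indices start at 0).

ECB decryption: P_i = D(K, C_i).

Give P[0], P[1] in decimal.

P[0] = 98, P[1] = 125

P[0]: D(K, 161) = 98.
P[1]: D(K, 166) = 125.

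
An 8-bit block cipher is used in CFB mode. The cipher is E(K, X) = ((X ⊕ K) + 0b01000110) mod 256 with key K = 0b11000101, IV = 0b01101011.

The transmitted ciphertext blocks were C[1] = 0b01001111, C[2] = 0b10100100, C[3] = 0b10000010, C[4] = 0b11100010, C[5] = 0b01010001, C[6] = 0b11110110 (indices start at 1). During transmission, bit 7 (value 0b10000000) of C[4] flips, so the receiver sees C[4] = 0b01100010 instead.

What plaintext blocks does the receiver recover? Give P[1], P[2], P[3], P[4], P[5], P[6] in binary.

CFB decryption: P_i = C_i ⊕ E(K, C_{i−1}), with C_{0} = IV.
Only C[4] changed, to 0b01100010. In CFB, a change in C_i flips the same bit in P_i and garbles P_{i+1}. Decrypting the received ciphertext:
P[1]: E(K, 0b01101011) = 0b11110100; 0b01001111 ⊕ 0b11110100 = 0b10111011.
P[2]: E(K, 0b01001111) = 0b11010000; 0b10100100 ⊕ 0b11010000 = 0b01110100.
P[3]: E(K, 0b10100100) = 0b10100111; 0b10000010 ⊕ 0b10100111 = 0b00100101.
P[4]: E(K, 0b10000010) = 0b10001101; 0b01100010 ⊕ 0b10001101 = 0b11101111.
P[5]: E(K, 0b01100010) = 0b11101101; 0b01010001 ⊕ 0b11101101 = 0b10111100.
P[6]: E(K, 0b01010001) = 0b11011010; 0b11110110 ⊕ 0b11011010 = 0b00101100.
Blocks that differ from the original plaintext: P[4], P[5].

P[1] = 0b10111011, P[2] = 0b01110100, P[3] = 0b00100101, P[4] = 0b11101111, P[5] = 0b10111100, P[6] = 0b00101100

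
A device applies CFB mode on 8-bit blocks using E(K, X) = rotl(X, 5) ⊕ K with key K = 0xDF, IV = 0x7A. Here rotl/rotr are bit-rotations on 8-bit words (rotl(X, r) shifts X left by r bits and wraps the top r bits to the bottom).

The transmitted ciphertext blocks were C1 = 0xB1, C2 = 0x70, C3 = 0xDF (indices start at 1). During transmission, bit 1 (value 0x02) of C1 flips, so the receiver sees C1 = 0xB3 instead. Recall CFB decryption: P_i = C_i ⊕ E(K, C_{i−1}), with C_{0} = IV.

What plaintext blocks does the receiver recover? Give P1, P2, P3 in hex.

Only C1 changed, to 0xB3. In CFB, a change in C_i flips the same bit in P_i and garbles P_{i+1}. Decrypting the received ciphertext:
P1: E(K, 0x7A) = 0x90; 0xB3 ⊕ 0x90 = 0x23.
P2: E(K, 0xB3) = 0xA9; 0x70 ⊕ 0xA9 = 0xD9.
P3: E(K, 0x70) = 0xD1; 0xDF ⊕ 0xD1 = 0x0E.
Blocks that differ from the original plaintext: P1, P2.

P1 = 0x23, P2 = 0xD9, P3 = 0x0E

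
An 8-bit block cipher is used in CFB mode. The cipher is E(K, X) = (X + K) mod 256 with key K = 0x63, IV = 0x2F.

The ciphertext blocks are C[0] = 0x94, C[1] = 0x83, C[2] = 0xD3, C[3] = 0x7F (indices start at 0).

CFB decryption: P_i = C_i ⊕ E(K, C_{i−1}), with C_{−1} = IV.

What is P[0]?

P[0]: E(K, 0x2F) = 0x92; 0x94 ⊕ 0x92 = 0x06.

P[0] = 0x06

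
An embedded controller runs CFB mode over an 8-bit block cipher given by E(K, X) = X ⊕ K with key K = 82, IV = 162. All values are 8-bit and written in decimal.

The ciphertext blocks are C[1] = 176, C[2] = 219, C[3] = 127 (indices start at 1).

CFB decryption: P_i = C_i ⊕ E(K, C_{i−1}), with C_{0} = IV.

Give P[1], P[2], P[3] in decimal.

P[1]: E(K, 162) = 240; 176 ⊕ 240 = 64.
P[2]: E(K, 176) = 226; 219 ⊕ 226 = 57.
P[3]: E(K, 219) = 137; 127 ⊕ 137 = 246.

P[1] = 64, P[2] = 57, P[3] = 246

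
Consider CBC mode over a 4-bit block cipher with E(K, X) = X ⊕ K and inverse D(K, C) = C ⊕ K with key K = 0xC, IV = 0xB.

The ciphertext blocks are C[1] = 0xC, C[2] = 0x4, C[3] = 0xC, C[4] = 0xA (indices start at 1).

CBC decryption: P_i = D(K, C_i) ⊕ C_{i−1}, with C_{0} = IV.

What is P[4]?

P[4]: D(K, 0xA) = 0x6; 0x6 ⊕ 0xC = 0xA.

P[4] = 0xA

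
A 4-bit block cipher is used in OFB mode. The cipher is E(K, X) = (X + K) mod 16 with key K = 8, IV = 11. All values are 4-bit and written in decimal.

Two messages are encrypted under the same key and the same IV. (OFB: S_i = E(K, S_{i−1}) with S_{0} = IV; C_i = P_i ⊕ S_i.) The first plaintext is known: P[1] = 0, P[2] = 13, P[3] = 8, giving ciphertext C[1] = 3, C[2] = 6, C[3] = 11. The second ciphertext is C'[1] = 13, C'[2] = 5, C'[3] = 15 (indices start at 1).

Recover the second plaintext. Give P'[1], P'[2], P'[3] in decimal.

In OFB with a reused IV, both messages share the same keystream S_i, so C_i ⊕ C'_i = P_i ⊕ P'_i and thus P'_i = P_i ⊕ C_i ⊕ C'_i.
P'[1]: 0 ⊕ 3 ⊕ 13 = 14.
P'[2]: 13 ⊕ 6 ⊕ 5 = 14.
P'[3]: 8 ⊕ 11 ⊕ 15 = 12.

P'[1] = 14, P'[2] = 14, P'[3] = 12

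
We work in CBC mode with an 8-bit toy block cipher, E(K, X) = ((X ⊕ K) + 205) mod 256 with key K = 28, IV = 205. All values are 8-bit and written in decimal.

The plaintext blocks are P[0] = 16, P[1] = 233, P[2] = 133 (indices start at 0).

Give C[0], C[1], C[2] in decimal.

CBC encryption: C_i = E(K, P_i ⊕ C_{i−1}), with C_{−1} = IV.
C[0]: P[0] ⊕ 205 = 221; E(K, 221) = 142.
C[1]: P[1] ⊕ 142 = 103; E(K, 103) = 72.
C[2]: P[2] ⊕ 72 = 205; E(K, 205) = 158.

C[0] = 142, C[1] = 72, C[2] = 158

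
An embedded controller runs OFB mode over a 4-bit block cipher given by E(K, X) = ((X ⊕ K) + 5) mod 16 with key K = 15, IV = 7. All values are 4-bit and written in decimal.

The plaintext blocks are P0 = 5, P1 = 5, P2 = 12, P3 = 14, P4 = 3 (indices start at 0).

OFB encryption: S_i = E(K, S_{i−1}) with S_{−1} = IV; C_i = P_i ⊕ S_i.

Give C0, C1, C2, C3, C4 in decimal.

C0 = 8, C1 = 2, C2 = 1, C3 = 9, C4 = 14

C0: S = E(K, 7) = 13; 5 ⊕ 13 = 8.
C1: S = E(K, 13) = 7; 5 ⊕ 7 = 2.
C2: S = E(K, 7) = 13; 12 ⊕ 13 = 1.
C3: S = E(K, 13) = 7; 14 ⊕ 7 = 9.
C4: S = E(K, 7) = 13; 3 ⊕ 13 = 14.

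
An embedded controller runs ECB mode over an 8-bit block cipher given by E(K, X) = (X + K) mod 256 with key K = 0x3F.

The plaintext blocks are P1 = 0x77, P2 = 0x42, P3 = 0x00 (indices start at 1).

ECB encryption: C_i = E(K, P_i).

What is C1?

C1: E(K, 0x77) = 0xB6.

C1 = 0xB6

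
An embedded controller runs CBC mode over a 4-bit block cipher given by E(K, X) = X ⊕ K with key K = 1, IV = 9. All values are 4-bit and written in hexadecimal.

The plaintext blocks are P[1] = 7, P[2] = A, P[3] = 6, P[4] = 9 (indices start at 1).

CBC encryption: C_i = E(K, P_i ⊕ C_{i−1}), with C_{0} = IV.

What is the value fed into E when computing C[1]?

E

C[1]: P[1] ⊕ 9 = E; E(K, E) = F.
So the input to E for block [1] is E.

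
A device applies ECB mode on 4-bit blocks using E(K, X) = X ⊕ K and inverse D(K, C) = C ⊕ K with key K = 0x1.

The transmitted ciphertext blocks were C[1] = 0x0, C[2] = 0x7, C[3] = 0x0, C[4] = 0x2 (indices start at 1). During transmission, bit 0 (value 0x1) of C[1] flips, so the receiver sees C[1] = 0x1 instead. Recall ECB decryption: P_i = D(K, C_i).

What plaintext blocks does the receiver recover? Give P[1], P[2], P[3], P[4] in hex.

Only C[1] changed, to 0x1. In ECB, a change in C_i affects only P_i. Decrypting the received ciphertext:
P[1]: D(K, 0x1) = 0x0.
P[2]: D(K, 0x7) = 0x6.
P[3]: D(K, 0x0) = 0x1.
P[4]: D(K, 0x2) = 0x3.
Blocks that differ from the original plaintext: P[1].

P[1] = 0x0, P[2] = 0x6, P[3] = 0x1, P[4] = 0x3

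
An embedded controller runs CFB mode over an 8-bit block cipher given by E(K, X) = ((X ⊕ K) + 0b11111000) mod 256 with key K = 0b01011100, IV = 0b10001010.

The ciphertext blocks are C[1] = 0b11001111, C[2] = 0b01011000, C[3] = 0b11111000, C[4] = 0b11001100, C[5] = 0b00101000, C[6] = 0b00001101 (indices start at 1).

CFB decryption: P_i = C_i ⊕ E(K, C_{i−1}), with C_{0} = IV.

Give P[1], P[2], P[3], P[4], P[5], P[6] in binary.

P[1] = 0b00000001, P[2] = 0b11010011, P[3] = 0b00000100, P[4] = 0b01010000, P[5] = 0b10100000, P[6] = 0b01100001

P[1]: E(K, 0b10001010) = 0b11001110; 0b11001111 ⊕ 0b11001110 = 0b00000001.
P[2]: E(K, 0b11001111) = 0b10001011; 0b01011000 ⊕ 0b10001011 = 0b11010011.
P[3]: E(K, 0b01011000) = 0b11111100; 0b11111000 ⊕ 0b11111100 = 0b00000100.
P[4]: E(K, 0b11111000) = 0b10011100; 0b11001100 ⊕ 0b10011100 = 0b01010000.
P[5]: E(K, 0b11001100) = 0b10001000; 0b00101000 ⊕ 0b10001000 = 0b10100000.
P[6]: E(K, 0b00101000) = 0b01101100; 0b00001101 ⊕ 0b01101100 = 0b01100001.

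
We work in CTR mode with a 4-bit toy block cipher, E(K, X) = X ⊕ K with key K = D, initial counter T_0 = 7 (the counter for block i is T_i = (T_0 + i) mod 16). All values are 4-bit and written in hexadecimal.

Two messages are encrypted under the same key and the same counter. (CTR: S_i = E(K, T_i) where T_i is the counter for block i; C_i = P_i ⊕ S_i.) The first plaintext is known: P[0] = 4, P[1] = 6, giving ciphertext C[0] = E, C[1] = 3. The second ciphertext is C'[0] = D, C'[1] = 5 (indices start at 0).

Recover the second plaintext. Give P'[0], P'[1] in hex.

P'[0] = 7, P'[1] = 0

In CTR with a reused counter, both messages share the same keystream S_i, so C_i ⊕ C'_i = P_i ⊕ P'_i and thus P'_i = P_i ⊕ C_i ⊕ C'_i.
P'[0]: 4 ⊕ E ⊕ D = 7.
P'[1]: 6 ⊕ 3 ⊕ 5 = 0.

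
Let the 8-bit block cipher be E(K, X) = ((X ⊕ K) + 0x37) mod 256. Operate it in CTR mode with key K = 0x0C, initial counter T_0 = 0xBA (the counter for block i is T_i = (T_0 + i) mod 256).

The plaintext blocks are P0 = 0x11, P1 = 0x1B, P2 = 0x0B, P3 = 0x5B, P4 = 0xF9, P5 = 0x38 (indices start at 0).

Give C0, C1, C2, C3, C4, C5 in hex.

C0 = 0xFC, C1 = 0xF5, C2 = 0xEC, C3 = 0xB3, C4 = 0x10, C5 = 0xD2

CTR encryption: S_i = E(K, T_i) where T_i is the counter for block i; C_i = P_i ⊕ S_i.
C0: T = 0xBA, S = E(K, T) = 0xED; 0x11 ⊕ 0xED = 0xFC.
C1: T = 0xBB, S = E(K, T) = 0xEE; 0x1B ⊕ 0xEE = 0xF5.
C2: T = 0xBC, S = E(K, T) = 0xE7; 0x0B ⊕ 0xE7 = 0xEC.
C3: T = 0xBD, S = E(K, T) = 0xE8; 0x5B ⊕ 0xE8 = 0xB3.
C4: T = 0xBE, S = E(K, T) = 0xE9; 0xF9 ⊕ 0xE9 = 0x10.
C5: T = 0xBF, S = E(K, T) = 0xEA; 0x38 ⊕ 0xEA = 0xD2.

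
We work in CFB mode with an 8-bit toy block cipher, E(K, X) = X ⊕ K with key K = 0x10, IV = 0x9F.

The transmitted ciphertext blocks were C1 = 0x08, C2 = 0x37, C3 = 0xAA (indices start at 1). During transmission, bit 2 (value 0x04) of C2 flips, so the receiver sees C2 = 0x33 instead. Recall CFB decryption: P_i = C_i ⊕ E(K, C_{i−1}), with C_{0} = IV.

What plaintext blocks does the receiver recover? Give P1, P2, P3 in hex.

P1 = 0x87, P2 = 0x2B, P3 = 0x89

Only C2 changed, to 0x33. In CFB, a change in C_i flips the same bit in P_i and garbles P_{i+1}. Decrypting the received ciphertext:
P1: E(K, 0x9F) = 0x8F; 0x08 ⊕ 0x8F = 0x87.
P2: E(K, 0x08) = 0x18; 0x33 ⊕ 0x18 = 0x2B.
P3: E(K, 0x33) = 0x23; 0xAA ⊕ 0x23 = 0x89.
Blocks that differ from the original plaintext: P2, P3.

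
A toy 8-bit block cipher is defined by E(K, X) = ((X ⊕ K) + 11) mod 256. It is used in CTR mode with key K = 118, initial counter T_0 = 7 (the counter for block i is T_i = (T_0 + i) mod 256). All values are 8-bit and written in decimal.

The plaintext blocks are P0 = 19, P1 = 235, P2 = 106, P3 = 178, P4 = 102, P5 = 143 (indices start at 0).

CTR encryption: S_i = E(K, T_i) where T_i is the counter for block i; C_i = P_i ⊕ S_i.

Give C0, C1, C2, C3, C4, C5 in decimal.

C0 = 111, C1 = 98, C2 = 224, C3 = 53, C4 = 238, C5 = 10

C0: T = 7, S = E(K, T) = 124; 19 ⊕ 124 = 111.
C1: T = 8, S = E(K, T) = 137; 235 ⊕ 137 = 98.
C2: T = 9, S = E(K, T) = 138; 106 ⊕ 138 = 224.
C3: T = 10, S = E(K, T) = 135; 178 ⊕ 135 = 53.
C4: T = 11, S = E(K, T) = 136; 102 ⊕ 136 = 238.
C5: T = 12, S = E(K, T) = 133; 143 ⊕ 133 = 10.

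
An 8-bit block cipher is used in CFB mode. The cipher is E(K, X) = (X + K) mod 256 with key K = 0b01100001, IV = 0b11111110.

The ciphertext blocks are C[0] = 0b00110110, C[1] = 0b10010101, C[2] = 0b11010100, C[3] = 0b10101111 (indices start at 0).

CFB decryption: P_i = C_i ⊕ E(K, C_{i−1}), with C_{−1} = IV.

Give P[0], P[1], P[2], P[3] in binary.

P[0] = 0b01101001, P[1] = 0b00000010, P[2] = 0b00100010, P[3] = 0b10011010

P[0]: E(K, 0b11111110) = 0b01011111; 0b00110110 ⊕ 0b01011111 = 0b01101001.
P[1]: E(K, 0b00110110) = 0b10010111; 0b10010101 ⊕ 0b10010111 = 0b00000010.
P[2]: E(K, 0b10010101) = 0b11110110; 0b11010100 ⊕ 0b11110110 = 0b00100010.
P[3]: E(K, 0b11010100) = 0b00110101; 0b10101111 ⊕ 0b00110101 = 0b10011010.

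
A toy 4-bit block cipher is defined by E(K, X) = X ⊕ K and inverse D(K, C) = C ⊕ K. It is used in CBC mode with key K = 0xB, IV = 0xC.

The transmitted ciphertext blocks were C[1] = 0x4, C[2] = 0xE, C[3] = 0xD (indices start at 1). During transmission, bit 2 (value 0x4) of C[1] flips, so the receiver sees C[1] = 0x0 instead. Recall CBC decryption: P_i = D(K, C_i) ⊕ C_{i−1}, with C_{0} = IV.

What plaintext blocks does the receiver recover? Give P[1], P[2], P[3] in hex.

Only C[1] changed, to 0x0. In CBC, a change in C_i garbles P_i and flips the same bit in P_{i+1}. Decrypting the received ciphertext:
P[1]: D(K, 0x0) = 0xB; 0xB ⊕ 0xC = 0x7.
P[2]: D(K, 0xE) = 0x5; 0x5 ⊕ 0x0 = 0x5.
P[3]: D(K, 0xD) = 0x6; 0x6 ⊕ 0xE = 0x8.
Blocks that differ from the original plaintext: P[1], P[2].

P[1] = 0x7, P[2] = 0x5, P[3] = 0x8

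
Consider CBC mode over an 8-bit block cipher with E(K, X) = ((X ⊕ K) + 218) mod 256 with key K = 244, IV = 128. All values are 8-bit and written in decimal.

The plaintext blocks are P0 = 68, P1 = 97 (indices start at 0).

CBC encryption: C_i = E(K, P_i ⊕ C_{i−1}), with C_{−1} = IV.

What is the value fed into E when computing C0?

C0: P0 ⊕ 128 = 196; E(K, 196) = 10.
So the input to E for block 0 is 196.

196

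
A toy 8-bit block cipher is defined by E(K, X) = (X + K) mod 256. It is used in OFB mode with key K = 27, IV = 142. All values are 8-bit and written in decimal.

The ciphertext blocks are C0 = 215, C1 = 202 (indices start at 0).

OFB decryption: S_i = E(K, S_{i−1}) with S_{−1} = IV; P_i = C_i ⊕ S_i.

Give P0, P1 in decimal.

P0 = 126, P1 = 14

P0: S = E(K, 142) = 169; 215 ⊕ 169 = 126.
P1: S = E(K, 169) = 196; 202 ⊕ 196 = 14.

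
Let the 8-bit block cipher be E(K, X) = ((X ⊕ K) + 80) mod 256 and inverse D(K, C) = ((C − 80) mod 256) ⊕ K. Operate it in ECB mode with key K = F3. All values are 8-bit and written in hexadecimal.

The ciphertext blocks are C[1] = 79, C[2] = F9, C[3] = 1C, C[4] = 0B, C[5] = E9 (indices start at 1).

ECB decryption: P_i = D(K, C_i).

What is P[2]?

P[2]: D(K, F9) = 8A.

P[2] = 8A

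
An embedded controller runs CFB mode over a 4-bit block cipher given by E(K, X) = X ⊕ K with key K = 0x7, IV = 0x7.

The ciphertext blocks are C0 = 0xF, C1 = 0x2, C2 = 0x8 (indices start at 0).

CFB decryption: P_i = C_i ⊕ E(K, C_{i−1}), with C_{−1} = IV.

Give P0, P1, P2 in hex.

P0 = 0xF, P1 = 0xA, P2 = 0xD

P0: E(K, 0x7) = 0x0; 0xF ⊕ 0x0 = 0xF.
P1: E(K, 0xF) = 0x8; 0x2 ⊕ 0x8 = 0xA.
P2: E(K, 0x2) = 0x5; 0x8 ⊕ 0x5 = 0xD.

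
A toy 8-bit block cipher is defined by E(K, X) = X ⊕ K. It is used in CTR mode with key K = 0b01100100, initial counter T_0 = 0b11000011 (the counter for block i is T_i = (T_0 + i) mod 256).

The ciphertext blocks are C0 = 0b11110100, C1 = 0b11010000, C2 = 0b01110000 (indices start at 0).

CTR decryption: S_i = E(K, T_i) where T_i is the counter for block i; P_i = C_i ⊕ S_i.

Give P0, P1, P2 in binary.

P0: T = 0b11000011, S = E(K, T) = 0b10100111; 0b11110100 ⊕ 0b10100111 = 0b01010011.
P1: T = 0b11000100, S = E(K, T) = 0b10100000; 0b11010000 ⊕ 0b10100000 = 0b01110000.
P2: T = 0b11000101, S = E(K, T) = 0b10100001; 0b01110000 ⊕ 0b10100001 = 0b11010001.

P0 = 0b01010011, P1 = 0b01110000, P2 = 0b11010001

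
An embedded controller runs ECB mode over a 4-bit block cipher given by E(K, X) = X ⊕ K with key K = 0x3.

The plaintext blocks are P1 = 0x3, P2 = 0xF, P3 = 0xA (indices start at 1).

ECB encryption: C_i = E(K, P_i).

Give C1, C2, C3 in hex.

C1: E(K, 0x3) = 0x0.
C2: E(K, 0xF) = 0xC.
C3: E(K, 0xA) = 0x9.

C1 = 0x0, C2 = 0xC, C3 = 0x9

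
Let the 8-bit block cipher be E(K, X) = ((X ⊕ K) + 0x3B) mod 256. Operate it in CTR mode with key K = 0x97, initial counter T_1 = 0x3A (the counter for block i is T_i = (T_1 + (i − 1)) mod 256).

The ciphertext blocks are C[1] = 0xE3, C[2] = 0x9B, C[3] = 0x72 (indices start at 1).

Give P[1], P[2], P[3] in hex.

P[1] = 0x0B, P[2] = 0x7C, P[3] = 0x94

CTR decryption: S_i = E(K, T_i) where T_i is the counter for block i; P_i = C_i ⊕ S_i.
P[1]: T = 0x3A, S = E(K, T) = 0xE8; 0xE3 ⊕ 0xE8 = 0x0B.
P[2]: T = 0x3B, S = E(K, T) = 0xE7; 0x9B ⊕ 0xE7 = 0x7C.
P[3]: T = 0x3C, S = E(K, T) = 0xE6; 0x72 ⊕ 0xE6 = 0x94.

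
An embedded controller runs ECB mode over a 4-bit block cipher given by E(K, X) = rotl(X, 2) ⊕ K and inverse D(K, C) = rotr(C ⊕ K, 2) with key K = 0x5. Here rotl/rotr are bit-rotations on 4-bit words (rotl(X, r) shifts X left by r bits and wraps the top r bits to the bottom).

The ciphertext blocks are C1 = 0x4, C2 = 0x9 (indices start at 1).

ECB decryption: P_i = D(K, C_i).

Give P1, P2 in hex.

P1 = 0x4, P2 = 0x3

P1: D(K, 0x4) = 0x4.
P2: D(K, 0x9) = 0x3.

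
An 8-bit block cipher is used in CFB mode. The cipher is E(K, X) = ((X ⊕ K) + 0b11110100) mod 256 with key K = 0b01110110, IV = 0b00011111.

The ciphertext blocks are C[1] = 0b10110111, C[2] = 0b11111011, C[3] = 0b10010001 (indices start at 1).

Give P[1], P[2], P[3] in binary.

CFB decryption: P_i = C_i ⊕ E(K, C_{i−1}), with C_{0} = IV.
P[1]: E(K, 0b00011111) = 0b01011101; 0b10110111 ⊕ 0b01011101 = 0b11101010.
P[2]: E(K, 0b10110111) = 0b10110101; 0b11111011 ⊕ 0b10110101 = 0b01001110.
P[3]: E(K, 0b11111011) = 0b10000001; 0b10010001 ⊕ 0b10000001 = 0b00010000.

P[1] = 0b11101010, P[2] = 0b01001110, P[3] = 0b00010000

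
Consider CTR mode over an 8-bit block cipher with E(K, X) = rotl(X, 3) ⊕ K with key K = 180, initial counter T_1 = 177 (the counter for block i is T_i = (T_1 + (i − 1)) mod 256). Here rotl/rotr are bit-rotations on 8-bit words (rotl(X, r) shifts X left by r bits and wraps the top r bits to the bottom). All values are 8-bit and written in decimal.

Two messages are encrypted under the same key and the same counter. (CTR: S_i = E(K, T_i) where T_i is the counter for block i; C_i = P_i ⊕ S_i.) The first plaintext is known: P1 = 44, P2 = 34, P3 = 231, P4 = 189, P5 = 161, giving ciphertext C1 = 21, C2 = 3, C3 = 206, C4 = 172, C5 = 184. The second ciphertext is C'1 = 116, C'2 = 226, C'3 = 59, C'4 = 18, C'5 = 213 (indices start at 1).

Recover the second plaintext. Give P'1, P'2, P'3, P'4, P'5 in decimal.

P'1 = 77, P'2 = 195, P'3 = 18, P'4 = 3, P'5 = 204

In CTR with a reused counter, both messages share the same keystream S_i, so C_i ⊕ C'_i = P_i ⊕ P'_i and thus P'_i = P_i ⊕ C_i ⊕ C'_i.
P'1: 44 ⊕ 21 ⊕ 116 = 77.
P'2: 34 ⊕ 3 ⊕ 226 = 195.
P'3: 231 ⊕ 206 ⊕ 59 = 18.
P'4: 189 ⊕ 172 ⊕ 18 = 3.
P'5: 161 ⊕ 184 ⊕ 213 = 204.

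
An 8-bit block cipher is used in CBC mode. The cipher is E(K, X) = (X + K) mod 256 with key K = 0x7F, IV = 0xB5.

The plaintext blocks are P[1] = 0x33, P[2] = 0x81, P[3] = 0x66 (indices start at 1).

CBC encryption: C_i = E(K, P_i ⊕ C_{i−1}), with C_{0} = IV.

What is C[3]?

C[3] = 0xE4

C[1]: P[1] ⊕ 0xB5 = 0x86; E(K, 0x86) = 0x05.
C[2]: P[2] ⊕ 0x05 = 0x84; E(K, 0x84) = 0x03.
C[3]: P[3] ⊕ 0x03 = 0x65; E(K, 0x65) = 0xE4.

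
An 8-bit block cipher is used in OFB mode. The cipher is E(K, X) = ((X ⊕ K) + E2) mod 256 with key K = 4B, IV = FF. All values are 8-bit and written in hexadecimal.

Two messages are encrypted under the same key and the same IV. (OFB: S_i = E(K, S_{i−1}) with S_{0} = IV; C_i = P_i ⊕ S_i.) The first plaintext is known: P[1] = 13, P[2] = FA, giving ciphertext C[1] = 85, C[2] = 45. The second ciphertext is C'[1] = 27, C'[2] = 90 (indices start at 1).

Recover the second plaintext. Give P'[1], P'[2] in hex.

P'[1] = B1, P'[2] = 2F

In OFB with a reused IV, both messages share the same keystream S_i, so C_i ⊕ C'_i = P_i ⊕ P'_i and thus P'_i = P_i ⊕ C_i ⊕ C'_i.
P'[1]: 13 ⊕ 85 ⊕ 27 = B1.
P'[2]: FA ⊕ 45 ⊕ 90 = 2F.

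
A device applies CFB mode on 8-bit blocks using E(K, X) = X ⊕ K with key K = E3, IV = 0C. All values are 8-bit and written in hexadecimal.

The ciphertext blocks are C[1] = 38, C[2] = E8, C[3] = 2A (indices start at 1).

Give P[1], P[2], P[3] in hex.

P[1] = D7, P[2] = 33, P[3] = 21

CFB decryption: P_i = C_i ⊕ E(K, C_{i−1}), with C_{0} = IV.
P[1]: E(K, 0C) = EF; 38 ⊕ EF = D7.
P[2]: E(K, 38) = DB; E8 ⊕ DB = 33.
P[3]: E(K, E8) = 0B; 2A ⊕ 0B = 21.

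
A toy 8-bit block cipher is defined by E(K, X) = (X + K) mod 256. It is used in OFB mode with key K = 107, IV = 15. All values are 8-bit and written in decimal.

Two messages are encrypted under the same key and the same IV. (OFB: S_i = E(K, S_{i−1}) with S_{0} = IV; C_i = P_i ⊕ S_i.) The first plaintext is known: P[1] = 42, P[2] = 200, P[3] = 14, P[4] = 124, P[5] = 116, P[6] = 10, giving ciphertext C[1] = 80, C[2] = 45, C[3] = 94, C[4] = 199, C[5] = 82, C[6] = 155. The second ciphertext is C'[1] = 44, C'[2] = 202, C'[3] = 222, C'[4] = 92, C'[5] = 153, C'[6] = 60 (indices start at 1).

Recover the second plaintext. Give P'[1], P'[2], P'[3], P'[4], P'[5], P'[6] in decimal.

In OFB with a reused IV, both messages share the same keystream S_i, so C_i ⊕ C'_i = P_i ⊕ P'_i and thus P'_i = P_i ⊕ C_i ⊕ C'_i.
P'[1]: 42 ⊕ 80 ⊕ 44 = 86.
P'[2]: 200 ⊕ 45 ⊕ 202 = 47.
P'[3]: 14 ⊕ 94 ⊕ 222 = 142.
P'[4]: 124 ⊕ 199 ⊕ 92 = 231.
P'[5]: 116 ⊕ 82 ⊕ 153 = 191.
P'[6]: 10 ⊕ 155 ⊕ 60 = 173.

P'[1] = 86, P'[2] = 47, P'[3] = 142, P'[4] = 231, P'[5] = 191, P'[6] = 173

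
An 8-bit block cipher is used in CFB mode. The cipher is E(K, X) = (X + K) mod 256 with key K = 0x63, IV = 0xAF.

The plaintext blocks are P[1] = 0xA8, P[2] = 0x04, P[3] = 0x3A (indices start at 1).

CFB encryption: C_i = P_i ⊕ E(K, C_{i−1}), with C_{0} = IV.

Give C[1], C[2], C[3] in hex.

C[1]: E(K, 0xAF) = 0x12; 0xA8 ⊕ 0x12 = 0xBA.
C[2]: E(K, 0xBA) = 0x1D; 0x04 ⊕ 0x1D = 0x19.
C[3]: E(K, 0x19) = 0x7C; 0x3A ⊕ 0x7C = 0x46.

C[1] = 0xBA, C[2] = 0x19, C[3] = 0x46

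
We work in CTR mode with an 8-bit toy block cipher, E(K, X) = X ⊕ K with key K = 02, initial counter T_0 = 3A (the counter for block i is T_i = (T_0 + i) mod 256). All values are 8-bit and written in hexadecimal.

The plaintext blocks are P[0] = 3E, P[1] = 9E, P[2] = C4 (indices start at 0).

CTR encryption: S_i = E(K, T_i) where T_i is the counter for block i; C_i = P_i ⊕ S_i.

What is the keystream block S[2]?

3E

C[0]: T = 3A, S = E(K, T) = 38; 3E ⊕ 38 = 06.
C[1]: T = 3B, S = E(K, T) = 39; 9E ⊕ 39 = A7.
C[2]: T = 3C, S = E(K, T) = 3E; C4 ⊕ 3E = FA.
So S[2] = 3E.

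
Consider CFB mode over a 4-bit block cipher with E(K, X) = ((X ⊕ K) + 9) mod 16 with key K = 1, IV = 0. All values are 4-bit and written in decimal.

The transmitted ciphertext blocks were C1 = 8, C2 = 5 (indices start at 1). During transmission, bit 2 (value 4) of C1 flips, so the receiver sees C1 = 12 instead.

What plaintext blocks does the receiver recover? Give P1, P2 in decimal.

P1 = 6, P2 = 3

CFB decryption: P_i = C_i ⊕ E(K, C_{i−1}), with C_{0} = IV.
Only C1 changed, to 12. In CFB, a change in C_i flips the same bit in P_i and garbles P_{i+1}. Decrypting the received ciphertext:
P1: E(K, 0) = 10; 12 ⊕ 10 = 6.
P2: E(K, 12) = 6; 5 ⊕ 6 = 3.
Blocks that differ from the original plaintext: P1, P2.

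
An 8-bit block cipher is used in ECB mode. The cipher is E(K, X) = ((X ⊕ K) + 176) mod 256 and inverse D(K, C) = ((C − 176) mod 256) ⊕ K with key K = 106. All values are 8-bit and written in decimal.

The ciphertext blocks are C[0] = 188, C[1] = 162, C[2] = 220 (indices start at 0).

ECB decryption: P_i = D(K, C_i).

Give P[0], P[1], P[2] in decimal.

P[0]: D(K, 188) = 102.
P[1]: D(K, 162) = 152.
P[2]: D(K, 220) = 70.

P[0] = 102, P[1] = 152, P[2] = 70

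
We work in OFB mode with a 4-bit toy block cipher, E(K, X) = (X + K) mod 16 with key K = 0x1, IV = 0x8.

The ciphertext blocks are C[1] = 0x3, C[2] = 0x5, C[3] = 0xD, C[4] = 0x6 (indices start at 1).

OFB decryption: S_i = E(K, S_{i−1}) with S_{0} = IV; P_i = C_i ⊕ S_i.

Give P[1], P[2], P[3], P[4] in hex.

P[1] = 0xA, P[2] = 0xF, P[3] = 0x6, P[4] = 0xA

P[1]: S = E(K, 0x8) = 0x9; 0x3 ⊕ 0x9 = 0xA.
P[2]: S = E(K, 0x9) = 0xA; 0x5 ⊕ 0xA = 0xF.
P[3]: S = E(K, 0xA) = 0xB; 0xD ⊕ 0xB = 0x6.
P[4]: S = E(K, 0xB) = 0xC; 0x6 ⊕ 0xC = 0xA.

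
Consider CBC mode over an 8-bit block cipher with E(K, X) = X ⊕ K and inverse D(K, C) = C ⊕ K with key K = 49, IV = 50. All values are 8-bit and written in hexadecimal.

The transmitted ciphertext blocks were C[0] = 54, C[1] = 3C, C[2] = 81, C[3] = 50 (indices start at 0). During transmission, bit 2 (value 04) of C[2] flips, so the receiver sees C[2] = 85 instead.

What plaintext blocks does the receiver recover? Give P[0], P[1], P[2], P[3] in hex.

CBC decryption: P_i = D(K, C_i) ⊕ C_{i−1}, with C_{−1} = IV.
Only C[2] changed, to 85. In CBC, a change in C_i garbles P_i and flips the same bit in P_{i+1}. Decrypting the received ciphertext:
P[0]: D(K, 54) = 1D; 1D ⊕ 50 = 4D.
P[1]: D(K, 3C) = 75; 75 ⊕ 54 = 21.
P[2]: D(K, 85) = CC; CC ⊕ 3C = F0.
P[3]: D(K, 50) = 19; 19 ⊕ 85 = 9C.
Blocks that differ from the original plaintext: P[2], P[3].

P[0] = 4D, P[1] = 21, P[2] = F0, P[3] = 9C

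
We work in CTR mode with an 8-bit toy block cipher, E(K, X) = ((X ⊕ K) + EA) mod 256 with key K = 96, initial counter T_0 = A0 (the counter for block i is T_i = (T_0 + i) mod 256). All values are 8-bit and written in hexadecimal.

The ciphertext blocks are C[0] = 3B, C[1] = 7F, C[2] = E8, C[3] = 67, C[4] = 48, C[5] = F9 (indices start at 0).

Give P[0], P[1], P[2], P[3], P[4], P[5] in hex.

CTR decryption: S_i = E(K, T_i) where T_i is the counter for block i; P_i = C_i ⊕ S_i.
P[0]: T = A0, S = E(K, T) = 20; 3B ⊕ 20 = 1B.
P[1]: T = A1, S = E(K, T) = 21; 7F ⊕ 21 = 5E.
P[2]: T = A2, S = E(K, T) = 1E; E8 ⊕ 1E = F6.
P[3]: T = A3, S = E(K, T) = 1F; 67 ⊕ 1F = 78.
P[4]: T = A4, S = E(K, T) = 1C; 48 ⊕ 1C = 54.
P[5]: T = A5, S = E(K, T) = 1D; F9 ⊕ 1D = E4.

P[0] = 1B, P[1] = 5E, P[2] = F6, P[3] = 78, P[4] = 54, P[5] = E4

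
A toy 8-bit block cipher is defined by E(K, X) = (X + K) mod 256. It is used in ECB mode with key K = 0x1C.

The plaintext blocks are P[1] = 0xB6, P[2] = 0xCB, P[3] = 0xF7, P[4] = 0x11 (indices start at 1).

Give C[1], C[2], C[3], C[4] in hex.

C[1] = 0xD2, C[2] = 0xE7, C[3] = 0x13, C[4] = 0x2D

ECB encryption: C_i = E(K, P_i).
C[1]: E(K, 0xB6) = 0xD2.
C[2]: E(K, 0xCB) = 0xE7.
C[3]: E(K, 0xF7) = 0x13.
C[4]: E(K, 0x11) = 0x2D.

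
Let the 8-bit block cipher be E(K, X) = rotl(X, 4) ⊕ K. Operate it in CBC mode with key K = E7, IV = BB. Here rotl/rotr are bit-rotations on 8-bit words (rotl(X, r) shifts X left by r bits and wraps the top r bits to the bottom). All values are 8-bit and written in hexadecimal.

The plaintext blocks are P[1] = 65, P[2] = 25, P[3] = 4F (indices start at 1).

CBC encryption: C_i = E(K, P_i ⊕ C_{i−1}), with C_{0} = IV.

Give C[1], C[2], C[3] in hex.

C[1]: P[1] ⊕ BB = DE; E(K, DE) = 0A.
C[2]: P[2] ⊕ 0A = 2F; E(K, 2F) = 15.
C[3]: P[3] ⊕ 15 = 5A; E(K, 5A) = 42.

C[1] = 0A, C[2] = 15, C[3] = 42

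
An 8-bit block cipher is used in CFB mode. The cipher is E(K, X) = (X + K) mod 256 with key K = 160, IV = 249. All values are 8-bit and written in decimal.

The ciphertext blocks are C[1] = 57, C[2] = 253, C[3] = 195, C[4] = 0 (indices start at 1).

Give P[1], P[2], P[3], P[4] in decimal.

P[1] = 160, P[2] = 36, P[3] = 94, P[4] = 99

CFB decryption: P_i = C_i ⊕ E(K, C_{i−1}), with C_{0} = IV.
P[1]: E(K, 249) = 153; 57 ⊕ 153 = 160.
P[2]: E(K, 57) = 217; 253 ⊕ 217 = 36.
P[3]: E(K, 253) = 157; 195 ⊕ 157 = 94.
P[4]: E(K, 195) = 99; 0 ⊕ 99 = 99.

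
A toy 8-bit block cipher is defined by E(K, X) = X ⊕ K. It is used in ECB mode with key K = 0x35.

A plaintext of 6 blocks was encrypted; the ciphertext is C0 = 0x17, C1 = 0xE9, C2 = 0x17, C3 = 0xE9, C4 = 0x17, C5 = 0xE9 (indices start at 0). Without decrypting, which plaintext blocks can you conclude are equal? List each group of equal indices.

P0 = P2 = P4; P1 = P3 = P5

ECB encrypts each block independently with the same key, so equal ciphertext blocks imply equal plaintext blocks.
C0 = C2 = C4 = 0x17, so P0 = P2 = P4.
C1 = C3 = C5 = 0xE9, so P1 = P3 = P5.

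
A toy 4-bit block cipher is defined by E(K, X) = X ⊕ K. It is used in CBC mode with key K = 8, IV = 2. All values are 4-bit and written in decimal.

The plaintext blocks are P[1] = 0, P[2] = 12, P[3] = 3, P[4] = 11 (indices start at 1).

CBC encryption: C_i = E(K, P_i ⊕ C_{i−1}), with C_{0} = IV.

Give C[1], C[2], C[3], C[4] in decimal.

C[1]: P[1] ⊕ 2 = 2; E(K, 2) = 10.
C[2]: P[2] ⊕ 10 = 6; E(K, 6) = 14.
C[3]: P[3] ⊕ 14 = 13; E(K, 13) = 5.
C[4]: P[4] ⊕ 5 = 14; E(K, 14) = 6.

C[1] = 10, C[2] = 14, C[3] = 5, C[4] = 6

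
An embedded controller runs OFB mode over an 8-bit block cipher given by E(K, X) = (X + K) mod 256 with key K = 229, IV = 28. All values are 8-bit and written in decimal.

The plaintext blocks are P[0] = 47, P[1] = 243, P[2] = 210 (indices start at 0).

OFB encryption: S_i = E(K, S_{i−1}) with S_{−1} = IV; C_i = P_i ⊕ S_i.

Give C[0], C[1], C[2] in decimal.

C[0]: S = E(K, 28) = 1; 47 ⊕ 1 = 46.
C[1]: S = E(K, 1) = 230; 243 ⊕ 230 = 21.
C[2]: S = E(K, 230) = 203; 210 ⊕ 203 = 25.

C[0] = 46, C[1] = 21, C[2] = 25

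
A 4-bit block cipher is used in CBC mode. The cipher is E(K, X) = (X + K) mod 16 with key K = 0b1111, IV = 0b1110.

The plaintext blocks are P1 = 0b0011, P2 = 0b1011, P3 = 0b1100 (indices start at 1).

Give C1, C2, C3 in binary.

CBC encryption: C_i = E(K, P_i ⊕ C_{i−1}), with C_{0} = IV.
C1: P1 ⊕ 0b1110 = 0b1101; E(K, 0b1101) = 0b1100.
C2: P2 ⊕ 0b1100 = 0b0111; E(K, 0b0111) = 0b0110.
C3: P3 ⊕ 0b0110 = 0b1010; E(K, 0b1010) = 0b1001.

C1 = 0b1100, C2 = 0b0110, C3 = 0b1001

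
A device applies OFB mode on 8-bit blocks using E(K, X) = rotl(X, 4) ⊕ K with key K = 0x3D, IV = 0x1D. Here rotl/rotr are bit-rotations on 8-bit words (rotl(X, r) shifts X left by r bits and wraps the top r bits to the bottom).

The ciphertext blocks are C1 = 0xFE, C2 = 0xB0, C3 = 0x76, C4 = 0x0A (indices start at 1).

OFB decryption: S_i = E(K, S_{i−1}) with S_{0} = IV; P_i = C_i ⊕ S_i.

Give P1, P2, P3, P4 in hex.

P1 = 0x12, P2 = 0x43, P3 = 0x74, P4 = 0x17

P1: S = E(K, 0x1D) = 0xEC; 0xFE ⊕ 0xEC = 0x12.
P2: S = E(K, 0xEC) = 0xF3; 0xB0 ⊕ 0xF3 = 0x43.
P3: S = E(K, 0xF3) = 0x02; 0x76 ⊕ 0x02 = 0x74.
P4: S = E(K, 0x02) = 0x1D; 0x0A ⊕ 0x1D = 0x17.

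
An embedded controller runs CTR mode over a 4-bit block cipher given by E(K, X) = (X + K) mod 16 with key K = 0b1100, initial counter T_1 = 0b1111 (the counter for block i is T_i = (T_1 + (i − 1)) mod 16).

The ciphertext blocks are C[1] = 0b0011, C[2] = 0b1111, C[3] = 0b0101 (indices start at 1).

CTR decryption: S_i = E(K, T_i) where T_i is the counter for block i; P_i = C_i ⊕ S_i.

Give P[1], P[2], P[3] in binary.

P[1]: T = 0b1111, S = E(K, T) = 0b1011; 0b0011 ⊕ 0b1011 = 0b1000.
P[2]: T = 0b0000, S = E(K, T) = 0b1100; 0b1111 ⊕ 0b1100 = 0b0011.
P[3]: T = 0b0001, S = E(K, T) = 0b1101; 0b0101 ⊕ 0b1101 = 0b1000.

P[1] = 0b1000, P[2] = 0b0011, P[3] = 0b1000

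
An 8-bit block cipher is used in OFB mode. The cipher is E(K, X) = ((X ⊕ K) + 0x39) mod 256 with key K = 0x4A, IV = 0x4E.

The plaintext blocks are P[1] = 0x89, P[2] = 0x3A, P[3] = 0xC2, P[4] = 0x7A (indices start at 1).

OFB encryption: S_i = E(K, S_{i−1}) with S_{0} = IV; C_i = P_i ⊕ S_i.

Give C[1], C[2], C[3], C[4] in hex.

C[1] = 0xB4, C[2] = 0x8A, C[3] = 0xF1, C[4] = 0xC8

C[1]: S = E(K, 0x4E) = 0x3D; 0x89 ⊕ 0x3D = 0xB4.
C[2]: S = E(K, 0x3D) = 0xB0; 0x3A ⊕ 0xB0 = 0x8A.
C[3]: S = E(K, 0xB0) = 0x33; 0xC2 ⊕ 0x33 = 0xF1.
C[4]: S = E(K, 0x33) = 0xB2; 0x7A ⊕ 0xB2 = 0xC8.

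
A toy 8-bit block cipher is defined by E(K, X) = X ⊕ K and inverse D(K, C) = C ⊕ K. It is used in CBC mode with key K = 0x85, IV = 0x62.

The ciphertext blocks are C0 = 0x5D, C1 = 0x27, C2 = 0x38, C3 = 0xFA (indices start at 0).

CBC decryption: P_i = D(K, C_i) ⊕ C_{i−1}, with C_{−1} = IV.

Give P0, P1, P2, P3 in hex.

P0 = 0xBA, P1 = 0xFF, P2 = 0x9A, P3 = 0x47

P0: D(K, 0x5D) = 0xD8; 0xD8 ⊕ 0x62 = 0xBA.
P1: D(K, 0x27) = 0xA2; 0xA2 ⊕ 0x5D = 0xFF.
P2: D(K, 0x38) = 0xBD; 0xBD ⊕ 0x27 = 0x9A.
P3: D(K, 0xFA) = 0x7F; 0x7F ⊕ 0x38 = 0x47.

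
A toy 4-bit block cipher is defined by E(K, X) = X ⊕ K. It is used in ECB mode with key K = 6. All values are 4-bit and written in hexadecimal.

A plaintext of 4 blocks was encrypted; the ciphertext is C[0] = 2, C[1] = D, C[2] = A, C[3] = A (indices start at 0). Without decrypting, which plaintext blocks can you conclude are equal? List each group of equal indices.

P[2] = P[3]

ECB encrypts each block independently with the same key, so equal ciphertext blocks imply equal plaintext blocks.
C[2] = C[3] = A, so P[2] = P[3].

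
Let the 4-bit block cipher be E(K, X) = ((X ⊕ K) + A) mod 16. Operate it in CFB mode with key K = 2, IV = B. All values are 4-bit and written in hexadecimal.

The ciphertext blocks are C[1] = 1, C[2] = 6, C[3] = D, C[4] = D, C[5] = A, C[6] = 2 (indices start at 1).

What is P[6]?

P[6] = 0

CFB decryption: P_i = C_i ⊕ E(K, C_{i−1}), with C_{0} = IV.
P[6]: E(K, A) = 2; 2 ⊕ 2 = 0.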